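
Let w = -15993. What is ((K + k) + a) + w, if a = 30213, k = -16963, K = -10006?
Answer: -12749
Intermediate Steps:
((K + k) + a) + w = ((-10006 - 16963) + 30213) - 15993 = (-26969 + 30213) - 15993 = 3244 - 15993 = -12749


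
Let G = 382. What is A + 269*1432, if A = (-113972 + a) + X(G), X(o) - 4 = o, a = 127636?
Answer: 399258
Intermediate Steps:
X(o) = 4 + o
A = 14050 (A = (-113972 + 127636) + (4 + 382) = 13664 + 386 = 14050)
A + 269*1432 = 14050 + 269*1432 = 14050 + 385208 = 399258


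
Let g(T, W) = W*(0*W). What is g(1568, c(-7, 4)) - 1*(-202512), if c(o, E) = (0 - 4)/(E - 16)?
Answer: 202512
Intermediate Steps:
c(o, E) = -4/(-16 + E)
g(T, W) = 0 (g(T, W) = W*0 = 0)
g(1568, c(-7, 4)) - 1*(-202512) = 0 - 1*(-202512) = 0 + 202512 = 202512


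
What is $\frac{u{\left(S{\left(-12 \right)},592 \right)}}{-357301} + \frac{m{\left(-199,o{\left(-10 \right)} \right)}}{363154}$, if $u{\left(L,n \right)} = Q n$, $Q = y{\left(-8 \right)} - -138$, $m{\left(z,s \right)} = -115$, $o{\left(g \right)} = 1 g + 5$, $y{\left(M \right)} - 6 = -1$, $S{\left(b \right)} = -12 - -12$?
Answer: $- \frac{30784254639}{129755287354} \approx -0.23725$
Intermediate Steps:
$S{\left(b \right)} = 0$ ($S{\left(b \right)} = -12 + 12 = 0$)
$y{\left(M \right)} = 5$ ($y{\left(M \right)} = 6 - 1 = 5$)
$o{\left(g \right)} = 5 + g$ ($o{\left(g \right)} = g + 5 = 5 + g$)
$Q = 143$ ($Q = 5 - -138 = 5 + 138 = 143$)
$u{\left(L,n \right)} = 143 n$
$\frac{u{\left(S{\left(-12 \right)},592 \right)}}{-357301} + \frac{m{\left(-199,o{\left(-10 \right)} \right)}}{363154} = \frac{143 \cdot 592}{-357301} - \frac{115}{363154} = 84656 \left(- \frac{1}{357301}\right) - \frac{115}{363154} = - \frac{84656}{357301} - \frac{115}{363154} = - \frac{30784254639}{129755287354}$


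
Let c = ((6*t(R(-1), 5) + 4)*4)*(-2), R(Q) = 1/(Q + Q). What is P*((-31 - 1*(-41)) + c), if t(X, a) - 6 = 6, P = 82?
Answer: -49036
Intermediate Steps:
R(Q) = 1/(2*Q)
t(X, a) = 12 (t(X, a) = 6 + 6 = 12)
c = -608 (c = ((6*12 + 4)*4)*(-2) = ((72 + 4)*4)*(-2) = (76*4)*(-2) = 304*(-2) = -608)
P*((-31 - 1*(-41)) + c) = 82*((-31 - 1*(-41)) - 608) = 82*((-31 + 41) - 608) = 82*(10 - 608) = 82*(-598) = -49036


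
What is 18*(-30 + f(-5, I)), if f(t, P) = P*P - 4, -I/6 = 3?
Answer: 5220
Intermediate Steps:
I = -18 (I = -6*3 = -18)
f(t, P) = -4 + P**2 (f(t, P) = P**2 - 4 = -4 + P**2)
18*(-30 + f(-5, I)) = 18*(-30 + (-4 + (-18)**2)) = 18*(-30 + (-4 + 324)) = 18*(-30 + 320) = 18*290 = 5220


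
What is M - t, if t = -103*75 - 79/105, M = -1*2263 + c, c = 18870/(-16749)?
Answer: 355742993/65135 ≈ 5461.6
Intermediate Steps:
c = -6290/5583 (c = 18870*(-1/16749) = -6290/5583 ≈ -1.1266)
M = -12640619/5583 (M = -1*2263 - 6290/5583 = -2263 - 6290/5583 = -12640619/5583 ≈ -2264.1)
t = -811204/105 (t = -7725 - 79*1/105 = -7725 - 79/105 = -811204/105 ≈ -7725.8)
M - t = -12640619/5583 - 1*(-811204/105) = -12640619/5583 + 811204/105 = 355742993/65135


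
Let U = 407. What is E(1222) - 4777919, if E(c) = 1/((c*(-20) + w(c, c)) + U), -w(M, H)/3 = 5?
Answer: -114899396113/24048 ≈ -4.7779e+6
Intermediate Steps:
w(M, H) = -15 (w(M, H) = -3*5 = -15)
E(c) = 1/(392 - 20*c) (E(c) = 1/((c*(-20) - 15) + 407) = 1/((-20*c - 15) + 407) = 1/((-15 - 20*c) + 407) = 1/(392 - 20*c))
E(1222) - 4777919 = -1/(-392 + 20*1222) - 4777919 = -1/(-392 + 24440) - 4777919 = -1/24048 - 4777919 = -114899396113/24048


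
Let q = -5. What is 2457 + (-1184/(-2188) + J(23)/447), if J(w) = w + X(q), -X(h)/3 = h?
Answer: 600911711/244509 ≈ 2457.6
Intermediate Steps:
X(h) = -3*h
J(w) = 15 + w (J(w) = w - 3*(-5) = w + 15 = 15 + w)
2457 + (-1184/(-2188) + J(23)/447) = 2457 + (-1184/(-2188) + (15 + 23)/447) = 2457 + (-1184*(-1/2188) + 38*(1/447)) = 2457 + (296/547 + 38/447) = 2457 + 153098/244509 = 600911711/244509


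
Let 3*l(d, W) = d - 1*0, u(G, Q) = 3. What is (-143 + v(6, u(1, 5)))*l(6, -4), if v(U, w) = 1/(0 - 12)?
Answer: -1717/6 ≈ -286.17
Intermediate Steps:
v(U, w) = -1/12 (v(U, w) = 1/(-12) = -1/12)
l(d, W) = d/3 (l(d, W) = (d - 1*0)/3 = (d + 0)/3 = d/3)
(-143 + v(6, u(1, 5)))*l(6, -4) = (-143 - 1/12)*((⅓)*6) = -1717/12*2 = -1717/6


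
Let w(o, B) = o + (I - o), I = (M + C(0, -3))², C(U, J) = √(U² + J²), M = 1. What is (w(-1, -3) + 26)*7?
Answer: 294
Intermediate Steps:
C(U, J) = √(J² + U²)
I = 16 (I = (1 + √((-3)² + 0²))² = (1 + √(9 + 0))² = (1 + √9)² = (1 + 3)² = 4² = 16)
w(o, B) = 16 (w(o, B) = o + (16 - o) = 16)
(w(-1, -3) + 26)*7 = (16 + 26)*7 = 42*7 = 294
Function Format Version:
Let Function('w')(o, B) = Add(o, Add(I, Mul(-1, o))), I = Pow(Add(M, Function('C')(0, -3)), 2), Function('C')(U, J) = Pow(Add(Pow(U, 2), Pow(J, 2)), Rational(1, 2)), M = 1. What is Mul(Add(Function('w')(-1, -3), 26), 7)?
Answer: 294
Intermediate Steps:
Function('C')(U, J) = Pow(Add(Pow(J, 2), Pow(U, 2)), Rational(1, 2))
I = 16 (I = Pow(Add(1, Pow(Add(Pow(-3, 2), Pow(0, 2)), Rational(1, 2))), 2) = Pow(Add(1, Pow(Add(9, 0), Rational(1, 2))), 2) = Pow(Add(1, Pow(9, Rational(1, 2))), 2) = Pow(Add(1, 3), 2) = Pow(4, 2) = 16)
Function('w')(o, B) = 16 (Function('w')(o, B) = Add(o, Add(16, Mul(-1, o))) = 16)
Mul(Add(Function('w')(-1, -3), 26), 7) = Mul(Add(16, 26), 7) = Mul(42, 7) = 294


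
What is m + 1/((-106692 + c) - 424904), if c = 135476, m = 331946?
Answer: 131490449519/396120 ≈ 3.3195e+5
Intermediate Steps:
m + 1/((-106692 + c) - 424904) = 331946 + 1/((-106692 + 135476) - 424904) = 331946 + 1/(28784 - 424904) = 331946 + 1/(-396120) = 331946 - 1/396120 = 131490449519/396120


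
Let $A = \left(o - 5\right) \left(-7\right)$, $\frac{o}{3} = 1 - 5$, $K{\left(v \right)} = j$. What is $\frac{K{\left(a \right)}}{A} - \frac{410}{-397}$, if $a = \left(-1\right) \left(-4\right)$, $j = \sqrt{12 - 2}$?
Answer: $\frac{410}{397} + \frac{\sqrt{10}}{119} \approx 1.0593$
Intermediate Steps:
$j = \sqrt{10} \approx 3.1623$
$a = 4$
$K{\left(v \right)} = \sqrt{10}$
$o = -12$ ($o = 3 \left(1 - 5\right) = 3 \left(-4\right) = -12$)
$A = 119$ ($A = \left(-12 - 5\right) \left(-7\right) = \left(-17\right) \left(-7\right) = 119$)
$\frac{K{\left(a \right)}}{A} - \frac{410}{-397} = \frac{\sqrt{10}}{119} - \frac{410}{-397} = \sqrt{10} \cdot \frac{1}{119} - - \frac{410}{397} = \frac{\sqrt{10}}{119} + \frac{410}{397} = \frac{410}{397} + \frac{\sqrt{10}}{119}$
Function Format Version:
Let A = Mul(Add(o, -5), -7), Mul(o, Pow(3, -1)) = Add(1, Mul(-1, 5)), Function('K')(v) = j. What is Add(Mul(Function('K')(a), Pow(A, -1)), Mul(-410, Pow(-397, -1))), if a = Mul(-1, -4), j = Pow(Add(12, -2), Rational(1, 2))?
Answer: Add(Rational(410, 397), Mul(Rational(1, 119), Pow(10, Rational(1, 2)))) ≈ 1.0593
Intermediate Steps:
j = Pow(10, Rational(1, 2)) ≈ 3.1623
a = 4
Function('K')(v) = Pow(10, Rational(1, 2))
o = -12 (o = Mul(3, Add(1, Mul(-1, 5))) = Mul(3, Add(1, -5)) = Mul(3, -4) = -12)
A = 119 (A = Mul(Add(-12, -5), -7) = Mul(-17, -7) = 119)
Add(Mul(Function('K')(a), Pow(A, -1)), Mul(-410, Pow(-397, -1))) = Add(Mul(Pow(10, Rational(1, 2)), Pow(119, -1)), Mul(-410, Pow(-397, -1))) = Add(Mul(Pow(10, Rational(1, 2)), Rational(1, 119)), Mul(-410, Rational(-1, 397))) = Add(Mul(Rational(1, 119), Pow(10, Rational(1, 2))), Rational(410, 397)) = Add(Rational(410, 397), Mul(Rational(1, 119), Pow(10, Rational(1, 2))))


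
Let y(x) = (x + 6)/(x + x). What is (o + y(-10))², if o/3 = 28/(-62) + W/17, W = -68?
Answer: 4157521/24025 ≈ 173.05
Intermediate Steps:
o = -414/31 (o = 3*(28/(-62) - 68/17) = 3*(28*(-1/62) - 68*1/17) = 3*(-14/31 - 4) = 3*(-138/31) = -414/31 ≈ -13.355)
y(x) = (6 + x)/(2*x) (y(x) = (6 + x)/((2*x)) = (6 + x)*(1/(2*x)) = (6 + x)/(2*x))
(o + y(-10))² = (-414/31 + (½)*(6 - 10)/(-10))² = (-414/31 + (½)*(-⅒)*(-4))² = (-414/31 + ⅕)² = (-2039/155)² = 4157521/24025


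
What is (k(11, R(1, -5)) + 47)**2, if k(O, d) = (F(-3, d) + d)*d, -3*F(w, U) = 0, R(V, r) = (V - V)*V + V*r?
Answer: 5184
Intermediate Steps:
R(V, r) = V*r (R(V, r) = 0*V + V*r = 0 + V*r = V*r)
F(w, U) = 0 (F(w, U) = -1/3*0 = 0)
k(O, d) = d**2 (k(O, d) = (0 + d)*d = d*d = d**2)
(k(11, R(1, -5)) + 47)**2 = ((1*(-5))**2 + 47)**2 = ((-5)**2 + 47)**2 = (25 + 47)**2 = 72**2 = 5184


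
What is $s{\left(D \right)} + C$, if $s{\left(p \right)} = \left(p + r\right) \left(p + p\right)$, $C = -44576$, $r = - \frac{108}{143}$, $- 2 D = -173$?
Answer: $- \frac{8506257}{286} \approx -29742.0$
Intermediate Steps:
$D = \frac{173}{2}$ ($D = \left(- \frac{1}{2}\right) \left(-173\right) = \frac{173}{2} \approx 86.5$)
$r = - \frac{108}{143}$ ($r = \left(-108\right) \frac{1}{143} = - \frac{108}{143} \approx -0.75525$)
$s{\left(p \right)} = 2 p \left(- \frac{108}{143} + p\right)$ ($s{\left(p \right)} = \left(p - \frac{108}{143}\right) \left(p + p\right) = \left(- \frac{108}{143} + p\right) 2 p = 2 p \left(- \frac{108}{143} + p\right)$)
$s{\left(D \right)} + C = \frac{2}{143} \cdot \frac{173}{2} \left(-108 + 143 \cdot \frac{173}{2}\right) - 44576 = \frac{2}{143} \cdot \frac{173}{2} \left(-108 + \frac{24739}{2}\right) - 44576 = \frac{2}{143} \cdot \frac{173}{2} \cdot \frac{24523}{2} - 44576 = \frac{4242479}{286} - 44576 = - \frac{8506257}{286}$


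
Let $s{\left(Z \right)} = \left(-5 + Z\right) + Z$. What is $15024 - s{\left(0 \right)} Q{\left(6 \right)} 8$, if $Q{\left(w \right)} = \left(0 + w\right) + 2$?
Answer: $15344$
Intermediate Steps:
$s{\left(Z \right)} = -5 + 2 Z$
$Q{\left(w \right)} = 2 + w$ ($Q{\left(w \right)} = w + 2 = 2 + w$)
$15024 - s{\left(0 \right)} Q{\left(6 \right)} 8 = 15024 - \left(-5 + 2 \cdot 0\right) \left(2 + 6\right) 8 = 15024 - \left(-5 + 0\right) 8 \cdot 8 = 15024 - \left(-5\right) 8 \cdot 8 = 15024 - \left(-40\right) 8 = 15024 - -320 = 15024 + 320 = 15344$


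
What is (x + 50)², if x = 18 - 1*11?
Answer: 3249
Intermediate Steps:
x = 7 (x = 18 - 11 = 7)
(x + 50)² = (7 + 50)² = 57² = 3249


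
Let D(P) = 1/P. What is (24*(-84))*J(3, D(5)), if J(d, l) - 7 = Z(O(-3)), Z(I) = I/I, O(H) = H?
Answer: -16128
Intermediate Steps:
Z(I) = 1
J(d, l) = 8 (J(d, l) = 7 + 1 = 8)
(24*(-84))*J(3, D(5)) = (24*(-84))*8 = -2016*8 = -16128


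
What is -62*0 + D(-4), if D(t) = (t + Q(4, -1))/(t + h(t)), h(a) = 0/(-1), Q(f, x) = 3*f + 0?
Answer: -2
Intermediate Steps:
Q(f, x) = 3*f
h(a) = 0 (h(a) = 0*(-1) = 0)
D(t) = (12 + t)/t (D(t) = (t + 3*4)/(t + 0) = (t + 12)/t = (12 + t)/t)
-62*0 + D(-4) = -62*0 + (12 - 4)/(-4) = 0 - ¼*8 = 0 - 2 = -2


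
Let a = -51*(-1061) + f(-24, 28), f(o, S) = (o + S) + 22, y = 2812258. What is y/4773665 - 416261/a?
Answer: -1834843355219/258431902105 ≈ -7.0999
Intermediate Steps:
f(o, S) = 22 + S + o (f(o, S) = (S + o) + 22 = 22 + S + o)
a = 54137 (a = -51*(-1061) + (22 + 28 - 24) = 54111 + 26 = 54137)
y/4773665 - 416261/a = 2812258/4773665 - 416261/54137 = -1834843355219/258431902105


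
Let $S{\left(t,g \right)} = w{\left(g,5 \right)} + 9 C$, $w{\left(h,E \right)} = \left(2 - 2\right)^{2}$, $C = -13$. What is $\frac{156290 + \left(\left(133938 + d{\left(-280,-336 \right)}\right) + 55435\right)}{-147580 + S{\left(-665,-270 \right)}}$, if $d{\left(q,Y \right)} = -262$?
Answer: $- \frac{345401}{147697} \approx -2.3386$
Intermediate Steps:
$w{\left(h,E \right)} = 0$ ($w{\left(h,E \right)} = 0^{2} = 0$)
$S{\left(t,g \right)} = -117$ ($S{\left(t,g \right)} = 0 + 9 \left(-13\right) = 0 - 117 = -117$)
$\frac{156290 + \left(\left(133938 + d{\left(-280,-336 \right)}\right) + 55435\right)}{-147580 + S{\left(-665,-270 \right)}} = \frac{156290 + \left(\left(133938 - 262\right) + 55435\right)}{-147580 - 117} = \frac{156290 + \left(133676 + 55435\right)}{-147697} = \left(156290 + 189111\right) \left(- \frac{1}{147697}\right) = 345401 \left(- \frac{1}{147697}\right) = - \frac{345401}{147697}$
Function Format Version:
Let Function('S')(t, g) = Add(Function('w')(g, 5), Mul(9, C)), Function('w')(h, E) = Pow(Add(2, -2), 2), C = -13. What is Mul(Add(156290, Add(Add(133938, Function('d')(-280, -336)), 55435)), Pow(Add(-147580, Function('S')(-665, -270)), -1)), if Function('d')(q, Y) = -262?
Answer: Rational(-345401, 147697) ≈ -2.3386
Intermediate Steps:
Function('w')(h, E) = 0 (Function('w')(h, E) = Pow(0, 2) = 0)
Function('S')(t, g) = -117 (Function('S')(t, g) = Add(0, Mul(9, -13)) = Add(0, -117) = -117)
Mul(Add(156290, Add(Add(133938, Function('d')(-280, -336)), 55435)), Pow(Add(-147580, Function('S')(-665, -270)), -1)) = Mul(Add(156290, Add(Add(133938, -262), 55435)), Pow(Add(-147580, -117), -1)) = Mul(Add(156290, Add(133676, 55435)), Pow(-147697, -1)) = Mul(Add(156290, 189111), Rational(-1, 147697)) = Mul(345401, Rational(-1, 147697)) = Rational(-345401, 147697)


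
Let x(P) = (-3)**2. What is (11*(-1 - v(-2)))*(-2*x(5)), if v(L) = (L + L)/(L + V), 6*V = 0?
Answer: 594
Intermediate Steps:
x(P) = 9
V = 0 (V = (1/6)*0 = 0)
v(L) = 2 (v(L) = (L + L)/(L + 0) = (2*L)/L = 2)
(11*(-1 - v(-2)))*(-2*x(5)) = (11*(-1 - 1*2))*(-2*9) = (11*(-1 - 2))*(-18) = (11*(-3))*(-18) = -33*(-18) = 594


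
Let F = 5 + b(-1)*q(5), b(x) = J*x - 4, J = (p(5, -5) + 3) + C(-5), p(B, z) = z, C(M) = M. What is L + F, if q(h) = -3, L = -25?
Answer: -29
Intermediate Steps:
J = -7 (J = (-5 + 3) - 5 = -2 - 5 = -7)
b(x) = -4 - 7*x (b(x) = -7*x - 4 = -4 - 7*x)
F = -4 (F = 5 + (-4 - 7*(-1))*(-3) = 5 + (-4 + 7)*(-3) = 5 + 3*(-3) = 5 - 9 = -4)
L + F = -25 - 4 = -29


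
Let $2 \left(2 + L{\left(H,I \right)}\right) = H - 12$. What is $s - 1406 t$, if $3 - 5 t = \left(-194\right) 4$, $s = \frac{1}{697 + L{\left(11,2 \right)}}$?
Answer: $- \frac{1521335576}{6945} \approx -2.1905 \cdot 10^{5}$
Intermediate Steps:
$L{\left(H,I \right)} = -8 + \frac{H}{2}$ ($L{\left(H,I \right)} = -2 + \frac{H - 12}{2} = -2 + \frac{-12 + H}{2} = -2 + \left(-6 + \frac{H}{2}\right) = -8 + \frac{H}{2}$)
$s = \frac{2}{1389}$ ($s = \frac{1}{697 + \left(-8 + \frac{1}{2} \cdot 11\right)} = \frac{1}{697 + \left(-8 + \frac{11}{2}\right)} = \frac{1}{697 - \frac{5}{2}} = \frac{1}{\frac{1389}{2}} = \frac{2}{1389} \approx 0.0014399$)
$t = \frac{779}{5}$ ($t = \frac{3}{5} - \frac{\left(-194\right) 4}{5} = \frac{3}{5} - - \frac{776}{5} = \frac{3}{5} + \frac{776}{5} = \frac{779}{5} \approx 155.8$)
$s - 1406 t = \frac{2}{1389} - \frac{1095274}{5} = - \frac{1521335576}{6945}$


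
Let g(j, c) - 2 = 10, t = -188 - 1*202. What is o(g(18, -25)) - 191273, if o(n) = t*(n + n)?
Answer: -200633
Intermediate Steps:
t = -390 (t = -188 - 202 = -390)
g(j, c) = 12 (g(j, c) = 2 + 10 = 12)
o(n) = -780*n (o(n) = -390*(n + n) = -780*n)
o(g(18, -25)) - 191273 = -780*12 - 191273 = -9360 - 191273 = -200633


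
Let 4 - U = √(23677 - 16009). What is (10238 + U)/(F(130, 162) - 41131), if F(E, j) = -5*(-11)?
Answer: -569/2282 + √213/6846 ≈ -0.24721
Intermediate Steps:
F(E, j) = 55
U = 4 - 6*√213 (U = 4 - √(23677 - 16009) = 4 - √7668 = 4 - 6*√213 ≈ -83.567)
(10238 + U)/(F(130, 162) - 41131) = (10238 + (4 - 6*√213))/(55 - 41131) = (10242 - 6*√213)/(-41076) = (10242 - 6*√213)*(-1/41076) = -569/2282 + √213/6846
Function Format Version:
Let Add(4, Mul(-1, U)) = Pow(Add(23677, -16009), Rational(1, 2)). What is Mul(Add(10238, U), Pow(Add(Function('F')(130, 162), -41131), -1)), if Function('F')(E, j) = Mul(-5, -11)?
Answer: Add(Rational(-569, 2282), Mul(Rational(1, 6846), Pow(213, Rational(1, 2)))) ≈ -0.24721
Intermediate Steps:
Function('F')(E, j) = 55
U = Add(4, Mul(-6, Pow(213, Rational(1, 2)))) (U = Add(4, Mul(-1, Pow(Add(23677, -16009), Rational(1, 2)))) = Add(4, Mul(-1, Pow(7668, Rational(1, 2)))) = Add(4, Mul(-1, Mul(6, Pow(213, Rational(1, 2))))) = Add(4, Mul(-6, Pow(213, Rational(1, 2)))) ≈ -83.567)
Mul(Add(10238, U), Pow(Add(Function('F')(130, 162), -41131), -1)) = Mul(Add(10238, Add(4, Mul(-6, Pow(213, Rational(1, 2))))), Pow(Add(55, -41131), -1)) = Mul(Add(10242, Mul(-6, Pow(213, Rational(1, 2)))), Pow(-41076, -1)) = Mul(Add(10242, Mul(-6, Pow(213, Rational(1, 2)))), Rational(-1, 41076)) = Add(Rational(-569, 2282), Mul(Rational(1, 6846), Pow(213, Rational(1, 2))))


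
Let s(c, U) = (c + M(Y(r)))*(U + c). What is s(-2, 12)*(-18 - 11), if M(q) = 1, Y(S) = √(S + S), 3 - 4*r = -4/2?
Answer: 290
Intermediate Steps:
r = 5/4 (r = ¾ - (-1)/2 = ¾ - ¼*(-2) = ¾ + ½ = 5/4 ≈ 1.2500)
Y(S) = √2*√S (Y(S) = √(2*S) = √2*√S)
s(c, U) = (1 + c)*(U + c) (s(c, U) = (c + 1)*(U + c) = (1 + c)*(U + c))
s(-2, 12)*(-18 - 11) = (12 - 2 + (-2)² + 12*(-2))*(-18 - 11) = (12 - 2 + 4 - 24)*(-29) = -10*(-29) = 290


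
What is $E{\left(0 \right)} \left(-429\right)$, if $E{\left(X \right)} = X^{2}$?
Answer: $0$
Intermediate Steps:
$E{\left(0 \right)} \left(-429\right) = 0^{2} \left(-429\right) = 0 \left(-429\right) = 0$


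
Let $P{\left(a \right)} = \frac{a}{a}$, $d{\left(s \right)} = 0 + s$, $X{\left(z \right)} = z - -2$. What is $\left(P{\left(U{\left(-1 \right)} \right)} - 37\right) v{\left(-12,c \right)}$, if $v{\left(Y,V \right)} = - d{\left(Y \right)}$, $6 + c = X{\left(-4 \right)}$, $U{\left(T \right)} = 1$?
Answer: $-432$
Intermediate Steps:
$X{\left(z \right)} = 2 + z$ ($X{\left(z \right)} = z + 2 = 2 + z$)
$c = -8$ ($c = -6 + \left(2 - 4\right) = -6 - 2 = -8$)
$d{\left(s \right)} = s$
$v{\left(Y,V \right)} = - Y$
$P{\left(a \right)} = 1$
$\left(P{\left(U{\left(-1 \right)} \right)} - 37\right) v{\left(-12,c \right)} = \left(1 - 37\right) \left(\left(-1\right) \left(-12\right)\right) = \left(-36\right) 12 = -432$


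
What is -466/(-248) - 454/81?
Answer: -37423/10044 ≈ -3.7259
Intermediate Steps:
-466/(-248) - 454/81 = -466*(-1/248) - 454*1/81 = 233/124 - 454/81 = -37423/10044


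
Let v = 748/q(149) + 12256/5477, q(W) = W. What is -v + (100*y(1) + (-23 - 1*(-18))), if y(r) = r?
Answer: 71603995/816073 ≈ 87.742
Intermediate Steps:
v = 5922940/816073 (v = 748/149 + 12256/5477 = 5922940/816073 ≈ 7.2579)
-v + (100*y(1) + (-23 - 1*(-18))) = -1*5922940/816073 + (100*1 + (-23 - 1*(-18))) = -5922940/816073 + (100 + (-23 + 18)) = -5922940/816073 + (100 - 5) = -5922940/816073 + 95 = 71603995/816073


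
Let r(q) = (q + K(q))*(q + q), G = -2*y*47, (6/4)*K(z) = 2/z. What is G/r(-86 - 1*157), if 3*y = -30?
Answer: 1410/177151 ≈ 0.0079593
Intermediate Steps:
K(z) = 4/(3*z) (K(z) = 2*(2/z)/3 = 4/(3*z))
y = -10 (y = (1/3)*(-30) = -10)
G = 940 (G = -2*(-10)*47 = 20*47 = 940)
r(q) = 2*q*(q + 4/(3*q)) (r(q) = (q + 4/(3*q))*(q + q) = (q + 4/(3*q))*(2*q) = 2*q*(q + 4/(3*q)))
G/r(-86 - 1*157) = 940/(8/3 + 2*(-86 - 1*157)**2) = 940/(8/3 + 2*(-86 - 157)**2) = 940/(8/3 + 2*(-243)**2) = 940/(8/3 + 2*59049) = 940/(8/3 + 118098) = 940/(354302/3) = 940*(3/354302) = 1410/177151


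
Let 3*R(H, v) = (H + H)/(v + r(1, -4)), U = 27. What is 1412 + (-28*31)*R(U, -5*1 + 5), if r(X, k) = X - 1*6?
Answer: 22684/5 ≈ 4536.8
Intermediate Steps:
r(X, k) = -6 + X (r(X, k) = X - 6 = -6 + X)
R(H, v) = 2*H/(3*(-5 + v)) (R(H, v) = ((H + H)/(v + (-6 + 1)))/3 = ((2*H)/(v - 5))/3 = ((2*H)/(-5 + v))/3 = (2*H/(-5 + v))/3 = 2*H/(3*(-5 + v)))
1412 + (-28*31)*R(U, -5*1 + 5) = 1412 + (-28*31)*((⅔)*27/(-5 + (-5*1 + 5))) = 1412 - 1736*27/(3*(-5 + (-5 + 5))) = 1412 - 1736*27/(3*(-5 + 0)) = 1412 - 1736*27/(3*(-5)) = 1412 - 1736*27*(-1)/(3*5) = 1412 - 868*(-18/5) = 1412 + 15624/5 = 22684/5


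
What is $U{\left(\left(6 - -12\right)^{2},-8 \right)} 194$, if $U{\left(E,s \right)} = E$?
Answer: $62856$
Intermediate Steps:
$U{\left(\left(6 - -12\right)^{2},-8 \right)} 194 = \left(6 - -12\right)^{2} \cdot 194 = \left(6 + 12\right)^{2} \cdot 194 = 18^{2} \cdot 194 = 324 \cdot 194 = 62856$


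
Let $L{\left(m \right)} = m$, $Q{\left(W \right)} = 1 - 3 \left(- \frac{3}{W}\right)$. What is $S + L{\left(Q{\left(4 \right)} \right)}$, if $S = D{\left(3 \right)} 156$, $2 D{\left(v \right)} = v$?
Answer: $\frac{949}{4} \approx 237.25$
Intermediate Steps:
$D{\left(v \right)} = \frac{v}{2}$
$Q{\left(W \right)} = 1 + \frac{9}{W}$
$S = 234$ ($S = \frac{1}{2} \cdot 3 \cdot 156 = \frac{3}{2} \cdot 156 = 234$)
$S + L{\left(Q{\left(4 \right)} \right)} = 234 + \frac{9 + 4}{4} = 234 + \frac{1}{4} \cdot 13 = 234 + \frac{13}{4} = \frac{949}{4}$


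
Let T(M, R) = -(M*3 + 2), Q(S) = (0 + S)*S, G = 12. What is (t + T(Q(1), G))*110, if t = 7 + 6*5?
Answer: 3520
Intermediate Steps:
t = 37 (t = 7 + 30 = 37)
Q(S) = S**2 (Q(S) = S*S = S**2)
T(M, R) = -2 - 3*M (T(M, R) = -(3*M + 2) = -(2 + 3*M) = -2 - 3*M)
(t + T(Q(1), G))*110 = (37 + (-2 - 3*1**2))*110 = (37 + (-2 - 3*1))*110 = (37 + (-2 - 3))*110 = (37 - 5)*110 = 32*110 = 3520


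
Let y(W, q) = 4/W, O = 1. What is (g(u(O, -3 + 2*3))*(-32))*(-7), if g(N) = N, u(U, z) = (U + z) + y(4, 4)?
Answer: 1120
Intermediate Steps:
u(U, z) = 1 + U + z (u(U, z) = (U + z) + 4/4 = (U + z) + 4*(¼) = (U + z) + 1 = 1 + U + z)
(g(u(O, -3 + 2*3))*(-32))*(-7) = ((1 + 1 + (-3 + 2*3))*(-32))*(-7) = ((1 + 1 + (-3 + 6))*(-32))*(-7) = ((1 + 1 + 3)*(-32))*(-7) = (5*(-32))*(-7) = -160*(-7) = 1120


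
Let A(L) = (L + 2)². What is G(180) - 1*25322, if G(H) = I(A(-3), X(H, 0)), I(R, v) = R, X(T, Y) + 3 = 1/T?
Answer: -25321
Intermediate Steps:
X(T, Y) = -3 + 1/T
A(L) = (2 + L)²
G(H) = 1 (G(H) = (2 - 3)² = (-1)² = 1)
G(180) - 1*25322 = 1 - 1*25322 = 1 - 25322 = -25321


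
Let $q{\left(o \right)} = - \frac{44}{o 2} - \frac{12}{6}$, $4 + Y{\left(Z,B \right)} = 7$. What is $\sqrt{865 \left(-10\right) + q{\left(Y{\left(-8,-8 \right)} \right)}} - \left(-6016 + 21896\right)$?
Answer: $-15880 + \frac{i \sqrt{77934}}{3} \approx -15880.0 + 93.056 i$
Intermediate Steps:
$Y{\left(Z,B \right)} = 3$ ($Y{\left(Z,B \right)} = -4 + 7 = 3$)
$q{\left(o \right)} = -2 - \frac{22}{o}$ ($q{\left(o \right)} = - \frac{44}{2 o} - 2 = - 44 \frac{1}{2 o} - 2 = - \frac{22}{o} - 2 = -2 - \frac{22}{o}$)
$\sqrt{865 \left(-10\right) + q{\left(Y{\left(-8,-8 \right)} \right)}} - \left(-6016 + 21896\right) = \sqrt{865 \left(-10\right) - \left(2 + \frac{22}{3}\right)} - \left(-6016 + 21896\right) = \sqrt{-8650 - \frac{28}{3}} - 15880 = \sqrt{- \frac{25978}{3}} - 15880 = \frac{i \sqrt{77934}}{3} - 15880 = -15880 + \frac{i \sqrt{77934}}{3}$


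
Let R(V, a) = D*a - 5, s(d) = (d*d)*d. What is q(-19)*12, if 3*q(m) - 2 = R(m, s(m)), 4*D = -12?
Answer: 82296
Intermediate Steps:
D = -3 (D = (1/4)*(-12) = -3)
s(d) = d**3 (s(d) = d**2*d = d**3)
R(V, a) = -5 - 3*a (R(V, a) = -3*a - 5 = -5 - 3*a)
q(m) = -1 - m**3 (q(m) = 2/3 + (-5 - 3*m**3)/3 = 2/3 + (-5/3 - m**3) = -1 - m**3)
q(-19)*12 = (-1 - 1*(-19)**3)*12 = (-1 - 1*(-6859))*12 = (-1 + 6859)*12 = 6858*12 = 82296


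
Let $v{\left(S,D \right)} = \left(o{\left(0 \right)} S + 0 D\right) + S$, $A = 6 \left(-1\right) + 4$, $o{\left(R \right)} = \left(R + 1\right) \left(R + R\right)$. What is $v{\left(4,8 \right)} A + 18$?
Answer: $10$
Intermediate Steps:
$o{\left(R \right)} = 2 R \left(1 + R\right)$ ($o{\left(R \right)} = \left(1 + R\right) 2 R = 2 R \left(1 + R\right)$)
$A = -2$ ($A = -6 + 4 = -2$)
$v{\left(S,D \right)} = S$ ($v{\left(S,D \right)} = \left(2 \cdot 0 \left(1 + 0\right) S + 0 D\right) + S = \left(2 \cdot 0 \cdot 1 S + 0\right) + S = \left(0 S + 0\right) + S = \left(0 + 0\right) + S = 0 + S = S$)
$v{\left(4,8 \right)} A + 18 = 4 \left(-2\right) + 18 = -8 + 18 = 10$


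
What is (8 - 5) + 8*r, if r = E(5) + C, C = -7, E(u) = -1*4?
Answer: -85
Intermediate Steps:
E(u) = -4
r = -11 (r = -4 - 7 = -11)
(8 - 5) + 8*r = (8 - 5) + 8*(-11) = 3 - 88 = -85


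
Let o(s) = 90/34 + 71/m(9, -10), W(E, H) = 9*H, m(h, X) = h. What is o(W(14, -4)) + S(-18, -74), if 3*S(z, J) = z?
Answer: 694/153 ≈ 4.5359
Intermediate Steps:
S(z, J) = z/3
o(s) = 1612/153 (o(s) = 90/34 + 71/9 = 90*(1/34) + 71*(⅑) = 45/17 + 71/9 = 1612/153)
o(W(14, -4)) + S(-18, -74) = 1612/153 + (⅓)*(-18) = 1612/153 - 6 = 694/153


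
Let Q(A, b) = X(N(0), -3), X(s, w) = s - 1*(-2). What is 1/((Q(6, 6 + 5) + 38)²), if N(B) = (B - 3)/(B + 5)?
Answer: 25/38809 ≈ 0.00064418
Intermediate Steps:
N(B) = (-3 + B)/(5 + B)
X(s, w) = 2 + s (X(s, w) = s + 2 = 2 + s)
Q(A, b) = 7/5 (Q(A, b) = 2 + (-3 + 0)/(5 + 0) = 2 - 3/5 = 2 + (⅕)*(-3) = 2 - ⅗ = 7/5)
1/((Q(6, 6 + 5) + 38)²) = 1/((7/5 + 38)²) = 1/((197/5)²) = 1/(38809/25) = 25/38809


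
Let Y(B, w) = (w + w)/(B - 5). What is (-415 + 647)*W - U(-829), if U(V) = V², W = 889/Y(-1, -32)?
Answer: -2671621/4 ≈ -6.6791e+5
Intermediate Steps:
Y(B, w) = 2*w/(-5 + B) (Y(B, w) = (2*w)/(-5 + B) = 2*w/(-5 + B))
W = 2667/32 (W = 889/((2*(-32)/(-5 - 1))) = 889/((2*(-32)/(-6))) = 889/((2*(-32)*(-⅙))) = 889/(32/3) = 889*(3/32) = 2667/32 ≈ 83.344)
(-415 + 647)*W - U(-829) = (-415 + 647)*(2667/32) - 1*(-829)² = 232*(2667/32) - 1*687241 = 77343/4 - 687241 = -2671621/4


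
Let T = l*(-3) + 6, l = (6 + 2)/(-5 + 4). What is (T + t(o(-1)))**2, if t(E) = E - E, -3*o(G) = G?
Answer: 900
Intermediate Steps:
o(G) = -G/3
l = -8 (l = 8/(-1) = 8*(-1) = -8)
t(E) = 0
T = 30 (T = -8*(-3) + 6 = 24 + 6 = 30)
(T + t(o(-1)))**2 = (30 + 0)**2 = 30**2 = 900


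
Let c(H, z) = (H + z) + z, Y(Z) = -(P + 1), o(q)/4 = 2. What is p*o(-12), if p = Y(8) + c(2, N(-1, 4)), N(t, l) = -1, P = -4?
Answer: 24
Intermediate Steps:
o(q) = 8 (o(q) = 4*2 = 8)
Y(Z) = 3 (Y(Z) = -(-4 + 1) = -1*(-3) = 3)
c(H, z) = H + 2*z
p = 3 (p = 3 + (2 + 2*(-1)) = 3 + (2 - 2) = 3 + 0 = 3)
p*o(-12) = 3*8 = 24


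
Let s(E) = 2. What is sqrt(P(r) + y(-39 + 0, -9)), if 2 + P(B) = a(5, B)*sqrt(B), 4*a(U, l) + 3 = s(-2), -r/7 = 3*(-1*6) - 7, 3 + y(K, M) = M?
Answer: sqrt(-56 - 5*sqrt(7))/2 ≈ 4.1602*I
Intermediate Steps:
y(K, M) = -3 + M
r = 175 (r = -7*(3*(-1*6) - 7) = -7*(3*(-6) - 7) = -7*(-18 - 7) = -7*(-25) = 175)
a(U, l) = -1/4 (a(U, l) = -3/4 + (1/4)*2 = -3/4 + 1/2 = -1/4)
P(B) = -2 - sqrt(B)/4
sqrt(P(r) + y(-39 + 0, -9)) = sqrt((-2 - 5*sqrt(7)/4) + (-3 - 9)) = sqrt((-2 - 5*sqrt(7)/4) - 12) = sqrt(-14 - 5*sqrt(7)/4)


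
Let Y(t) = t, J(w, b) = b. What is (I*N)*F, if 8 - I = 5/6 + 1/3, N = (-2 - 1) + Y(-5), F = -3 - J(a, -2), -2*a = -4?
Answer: 164/3 ≈ 54.667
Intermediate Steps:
a = 2 (a = -½*(-4) = 2)
F = -1 (F = -3 - 1*(-2) = -3 + 2 = -1)
N = -8 (N = (-2 - 1) - 5 = -3 - 5 = -8)
I = 41/6 (I = 8 - (5/6 + 1/3) = 8 - (5*(⅙) + 1*(⅓)) = 8 - (⅚ + ⅓) = 8 - 1*7/6 = 8 - 7/6 = 41/6 ≈ 6.8333)
(I*N)*F = ((41/6)*(-8))*(-1) = -164/3*(-1) = 164/3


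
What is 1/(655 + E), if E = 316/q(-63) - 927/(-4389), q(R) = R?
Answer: 13167/8561122 ≈ 0.0015380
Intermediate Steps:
E = -63263/13167 (E = 316/(-63) - 927/(-4389) = 316*(-1/63) - 927*(-1/4389) = -316/63 + 309/1463 = -63263/13167 ≈ -4.8047)
1/(655 + E) = 1/(655 - 63263/13167) = 1/(8561122/13167) = 13167/8561122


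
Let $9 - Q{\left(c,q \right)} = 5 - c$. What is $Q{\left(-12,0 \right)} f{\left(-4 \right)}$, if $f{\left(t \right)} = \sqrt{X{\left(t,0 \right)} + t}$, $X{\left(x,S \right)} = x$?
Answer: $- 16 i \sqrt{2} \approx - 22.627 i$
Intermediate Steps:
$Q{\left(c,q \right)} = 4 + c$ ($Q{\left(c,q \right)} = 9 - \left(5 - c\right) = 9 + \left(-5 + c\right) = 4 + c$)
$f{\left(t \right)} = \sqrt{2} \sqrt{t}$ ($f{\left(t \right)} = \sqrt{t + t} = \sqrt{2 t} = \sqrt{2} \sqrt{t}$)
$Q{\left(-12,0 \right)} f{\left(-4 \right)} = \left(4 - 12\right) \sqrt{2} \sqrt{-4} = - 8 \sqrt{2} \cdot 2 i = - 8 \cdot 2 i \sqrt{2} = - 16 i \sqrt{2}$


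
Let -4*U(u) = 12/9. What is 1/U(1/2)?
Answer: -3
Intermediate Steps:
U(u) = -1/3 (U(u) = -3/9 = -1/4*4/3 = -1/3)
1/U(1/2) = 1/(-1/3) = -3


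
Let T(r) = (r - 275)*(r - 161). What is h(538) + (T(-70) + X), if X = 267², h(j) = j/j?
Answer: 150985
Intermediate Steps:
h(j) = 1
X = 71289
T(r) = (-275 + r)*(-161 + r)
h(538) + (T(-70) + X) = 1 + ((44275 + (-70)² - 436*(-70)) + 71289) = 1 + ((44275 + 4900 + 30520) + 71289) = 1 + (79695 + 71289) = 1 + 150984 = 150985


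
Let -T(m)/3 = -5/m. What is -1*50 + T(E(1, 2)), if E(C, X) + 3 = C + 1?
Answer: -65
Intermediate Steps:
E(C, X) = -2 + C (E(C, X) = -3 + (C + 1) = -3 + (1 + C) = -2 + C)
T(m) = 15/m (T(m) = -(-15)/m = 15/m)
-1*50 + T(E(1, 2)) = -1*50 + 15/(-2 + 1) = -50 + 15/(-1) = -50 + 15*(-1) = -50 - 15 = -65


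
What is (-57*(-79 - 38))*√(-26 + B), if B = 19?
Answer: 6669*I*√7 ≈ 17645.0*I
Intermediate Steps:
(-57*(-79 - 38))*√(-26 + B) = (-57*(-79 - 38))*√(-26 + 19) = (-57*(-117))*√(-7) = 6669*(I*√7) = 6669*I*√7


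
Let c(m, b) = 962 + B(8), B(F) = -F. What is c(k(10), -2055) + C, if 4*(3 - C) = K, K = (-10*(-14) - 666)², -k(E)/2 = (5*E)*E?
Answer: -68212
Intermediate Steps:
k(E) = -10*E² (k(E) = -2*5*E*E = -10*E²)
c(m, b) = 954 (c(m, b) = 962 - 1*8 = 962 - 8 = 954)
K = 276676 (K = (140 - 666)² = (-526)² = 276676)
C = -69166 (C = 3 - ¼*276676 = 3 - 69169 = -69166)
c(k(10), -2055) + C = 954 - 69166 = -68212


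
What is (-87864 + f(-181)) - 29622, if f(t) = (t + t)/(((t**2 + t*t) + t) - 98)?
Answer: -7665139460/65243 ≈ -1.1749e+5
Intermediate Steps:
f(t) = 2*t/(-98 + t + 2*t**2) (f(t) = (2*t)/(((t**2 + t**2) + t) - 98) = (2*t)/((2*t**2 + t) - 98) = (2*t)/((t + 2*t**2) - 98) = (2*t)/(-98 + t + 2*t**2) = 2*t/(-98 + t + 2*t**2))
(-87864 + f(-181)) - 29622 = (-87864 + 2*(-181)/(-98 - 181 + 2*(-181)**2)) - 29622 = (-87864 + 2*(-181)/(-98 - 181 + 2*32761)) - 29622 = (-87864 + 2*(-181)/(-98 - 181 + 65522)) - 29622 = (-87864 + 2*(-181)/65243) - 29622 = (-87864 + 2*(-181)*(1/65243)) - 29622 = (-87864 - 362/65243) - 29622 = -5732511314/65243 - 29622 = -7665139460/65243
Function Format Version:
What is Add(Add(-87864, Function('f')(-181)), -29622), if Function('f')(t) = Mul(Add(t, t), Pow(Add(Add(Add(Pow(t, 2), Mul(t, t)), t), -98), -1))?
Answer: Rational(-7665139460, 65243) ≈ -1.1749e+5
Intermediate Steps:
Function('f')(t) = Mul(2, t, Pow(Add(-98, t, Mul(2, Pow(t, 2))), -1)) (Function('f')(t) = Mul(Mul(2, t), Pow(Add(Add(Add(Pow(t, 2), Pow(t, 2)), t), -98), -1)) = Mul(Mul(2, t), Pow(Add(Add(Mul(2, Pow(t, 2)), t), -98), -1)) = Mul(Mul(2, t), Pow(Add(Add(t, Mul(2, Pow(t, 2))), -98), -1)) = Mul(Mul(2, t), Pow(Add(-98, t, Mul(2, Pow(t, 2))), -1)) = Mul(2, t, Pow(Add(-98, t, Mul(2, Pow(t, 2))), -1)))
Add(Add(-87864, Function('f')(-181)), -29622) = Add(Add(-87864, Mul(2, -181, Pow(Add(-98, -181, Mul(2, Pow(-181, 2))), -1))), -29622) = Add(Add(-87864, Mul(2, -181, Pow(Add(-98, -181, Mul(2, 32761)), -1))), -29622) = Add(Add(-87864, Mul(2, -181, Pow(Add(-98, -181, 65522), -1))), -29622) = Add(Add(-87864, Mul(2, -181, Pow(65243, -1))), -29622) = Add(Add(-87864, Mul(2, -181, Rational(1, 65243))), -29622) = Add(Add(-87864, Rational(-362, 65243)), -29622) = Add(Rational(-5732511314, 65243), -29622) = Rational(-7665139460, 65243)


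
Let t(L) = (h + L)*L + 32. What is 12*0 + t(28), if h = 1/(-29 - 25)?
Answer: 22018/27 ≈ 815.48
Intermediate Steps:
h = -1/54 (h = 1/(-54) = -1/54 ≈ -0.018519)
t(L) = 32 + L*(-1/54 + L) (t(L) = (-1/54 + L)*L + 32 = L*(-1/54 + L) + 32 = 32 + L*(-1/54 + L))
12*0 + t(28) = 12*0 + (32 + 28² - 1/54*28) = 0 + (32 + 784 - 14/27) = 0 + 22018/27 = 22018/27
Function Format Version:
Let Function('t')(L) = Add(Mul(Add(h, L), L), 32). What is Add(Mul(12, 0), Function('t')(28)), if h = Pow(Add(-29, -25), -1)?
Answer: Rational(22018, 27) ≈ 815.48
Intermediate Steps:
h = Rational(-1, 54) (h = Pow(-54, -1) = Rational(-1, 54) ≈ -0.018519)
Function('t')(L) = Add(32, Mul(L, Add(Rational(-1, 54), L))) (Function('t')(L) = Add(Mul(Add(Rational(-1, 54), L), L), 32) = Add(Mul(L, Add(Rational(-1, 54), L)), 32) = Add(32, Mul(L, Add(Rational(-1, 54), L))))
Add(Mul(12, 0), Function('t')(28)) = Add(Mul(12, 0), Add(32, Pow(28, 2), Mul(Rational(-1, 54), 28))) = Add(0, Add(32, 784, Rational(-14, 27))) = Add(0, Rational(22018, 27)) = Rational(22018, 27)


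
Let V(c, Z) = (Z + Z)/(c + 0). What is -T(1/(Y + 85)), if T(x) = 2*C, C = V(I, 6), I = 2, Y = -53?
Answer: -12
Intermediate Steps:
V(c, Z) = 2*Z/c (V(c, Z) = (2*Z)/c = 2*Z/c)
C = 6 (C = 2*6/2 = 2*6*(1/2) = 6)
T(x) = 12 (T(x) = 2*6 = 12)
-T(1/(Y + 85)) = -1*12 = -12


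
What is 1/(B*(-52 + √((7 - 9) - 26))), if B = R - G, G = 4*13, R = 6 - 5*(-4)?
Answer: 1/1366 + I*√7/35516 ≈ 0.00073206 + 7.4495e-5*I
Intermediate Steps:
R = 26 (R = 6 + 20 = 26)
G = 52
B = -26 (B = 26 - 1*52 = 26 - 52 = -26)
1/(B*(-52 + √((7 - 9) - 26))) = 1/(-26*(-52 + √((7 - 9) - 26))) = 1/(-26*(-52 + √(-2 - 26))) = 1/(-26*(-52 + √(-28))) = 1/(-26*(-52 + 2*I*√7)) = 1/(1352 - 52*I*√7)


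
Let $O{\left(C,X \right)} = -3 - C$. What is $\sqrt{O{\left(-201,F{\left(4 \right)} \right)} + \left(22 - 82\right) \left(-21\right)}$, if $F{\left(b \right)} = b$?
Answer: $27 \sqrt{2} \approx 38.184$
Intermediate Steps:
$\sqrt{O{\left(-201,F{\left(4 \right)} \right)} + \left(22 - 82\right) \left(-21\right)} = \sqrt{\left(-3 - -201\right) + \left(22 - 82\right) \left(-21\right)} = \sqrt{\left(-3 + 201\right) - -1260} = \sqrt{198 + 1260} = \sqrt{1458} = 27 \sqrt{2}$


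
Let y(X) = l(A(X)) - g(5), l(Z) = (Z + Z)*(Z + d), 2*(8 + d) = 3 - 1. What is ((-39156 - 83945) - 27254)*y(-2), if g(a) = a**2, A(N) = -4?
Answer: -9472365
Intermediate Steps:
d = -7 (d = -8 + (3 - 1)/2 = -8 + (1/2)*2 = -8 + 1 = -7)
l(Z) = 2*Z*(-7 + Z) (l(Z) = (Z + Z)*(Z - 7) = (2*Z)*(-7 + Z) = 2*Z*(-7 + Z))
y(X) = 63 (y(X) = 2*(-4)*(-7 - 4) - 1*5**2 = 2*(-4)*(-11) - 1*25 = 88 - 25 = 63)
((-39156 - 83945) - 27254)*y(-2) = ((-39156 - 83945) - 27254)*63 = (-123101 - 27254)*63 = -150355*63 = -9472365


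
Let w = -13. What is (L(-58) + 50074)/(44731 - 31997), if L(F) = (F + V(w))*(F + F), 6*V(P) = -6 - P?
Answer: 85000/19101 ≈ 4.4500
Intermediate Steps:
V(P) = -1 - P/6 (V(P) = (-6 - P)/6 = -1 - P/6)
L(F) = 2*F*(7/6 + F) (L(F) = (F + (-1 - ⅙*(-13)))*(F + F) = (F + (-1 + 13/6))*(2*F) = (F + 7/6)*(2*F) = (7/6 + F)*(2*F) = 2*F*(7/6 + F))
(L(-58) + 50074)/(44731 - 31997) = ((⅓)*(-58)*(7 + 6*(-58)) + 50074)/(44731 - 31997) = ((⅓)*(-58)*(7 - 348) + 50074)/12734 = ((⅓)*(-58)*(-341) + 50074)*(1/12734) = (19778/3 + 50074)*(1/12734) = (170000/3)*(1/12734) = 85000/19101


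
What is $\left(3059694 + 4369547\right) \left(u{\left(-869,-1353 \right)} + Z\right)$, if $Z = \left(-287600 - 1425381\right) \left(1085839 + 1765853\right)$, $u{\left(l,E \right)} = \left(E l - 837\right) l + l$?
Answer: $-36298641676441297441$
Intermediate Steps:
$u{\left(l,E \right)} = l + l \left(-837 + E l\right)$ ($u{\left(l,E \right)} = \left(-837 + E l\right) l + l = l \left(-837 + E l\right) + l = l + l \left(-837 + E l\right)$)
$Z = -4884894213852$ ($Z = \left(-1712981\right) 2851692 = -4884894213852$)
$\left(3059694 + 4369547\right) \left(u{\left(-869,-1353 \right)} + Z\right) = \left(3059694 + 4369547\right) \left(- 869 \left(-836 - -1175757\right) - 4884894213852\right) = 7429241 \left(- 869 \left(-836 + 1175757\right) - 4884894213852\right) = 7429241 \left(\left(-869\right) 1174921 - 4884894213852\right) = 7429241 \left(-1021006349 - 4884894213852\right) = 7429241 \left(-4885915220201\right) = -36298641676441297441$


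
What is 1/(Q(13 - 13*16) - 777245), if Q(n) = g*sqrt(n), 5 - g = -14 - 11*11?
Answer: -22207/17260388915 - 4*I*sqrt(195)/17260388915 ≈ -1.2866e-6 - 3.2361e-9*I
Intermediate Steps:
g = 140 (g = 5 - (-14 - 11*11) = 5 - (-14 - 121) = 5 - 1*(-135) = 5 + 135 = 140)
Q(n) = 140*sqrt(n)
1/(Q(13 - 13*16) - 777245) = 1/(140*sqrt(13 - 13*16) - 777245) = 1/(140*sqrt(13 - 208) - 777245) = 1/(140*sqrt(-195) - 777245) = 1/(140*(I*sqrt(195)) - 777245) = 1/(140*I*sqrt(195) - 777245) = 1/(-777245 + 140*I*sqrt(195))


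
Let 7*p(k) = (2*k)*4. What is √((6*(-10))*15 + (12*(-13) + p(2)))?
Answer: 4*I*√3227/7 ≈ 32.461*I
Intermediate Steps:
p(k) = 8*k/7 (p(k) = ((2*k)*4)/7 = (8*k)/7 = 8*k/7)
√((6*(-10))*15 + (12*(-13) + p(2))) = √((6*(-10))*15 + (12*(-13) + (8/7)*2)) = √(-60*15 + (-156 + 16/7)) = √(-900 - 1076/7) = √(-7376/7) = 4*I*√3227/7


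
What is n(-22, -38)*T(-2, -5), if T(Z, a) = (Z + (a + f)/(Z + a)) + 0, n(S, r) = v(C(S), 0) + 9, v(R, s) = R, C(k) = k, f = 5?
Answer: 26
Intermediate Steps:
n(S, r) = 9 + S (n(S, r) = S + 9 = 9 + S)
T(Z, a) = Z + (5 + a)/(Z + a) (T(Z, a) = (Z + (a + 5)/(Z + a)) + 0 = (Z + (5 + a)/(Z + a)) + 0 = Z + (5 + a)/(Z + a))
n(-22, -38)*T(-2, -5) = (9 - 22)*((5 - 5 + (-2)² - 2*(-5))/(-2 - 5)) = -13*(5 - 5 + 4 + 10)/(-7) = -(-13)*14/7 = -13*(-2) = 26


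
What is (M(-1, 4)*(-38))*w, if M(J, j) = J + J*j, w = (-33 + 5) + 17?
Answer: -2090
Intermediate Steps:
w = -11 (w = -28 + 17 = -11)
(M(-1, 4)*(-38))*w = (-(1 + 4)*(-38))*(-11) = (-1*5*(-38))*(-11) = -5*(-38)*(-11) = 190*(-11) = -2090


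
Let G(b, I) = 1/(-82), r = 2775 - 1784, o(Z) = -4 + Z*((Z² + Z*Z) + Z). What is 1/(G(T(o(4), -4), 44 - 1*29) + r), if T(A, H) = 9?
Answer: 82/81261 ≈ 0.0010091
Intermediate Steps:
o(Z) = -4 + Z*(Z + 2*Z²) (o(Z) = -4 + Z*((Z² + Z²) + Z) = -4 + Z*(2*Z² + Z) = -4 + Z*(Z + 2*Z²))
r = 991
G(b, I) = -1/82
1/(G(T(o(4), -4), 44 - 1*29) + r) = 1/(-1/82 + 991) = 1/(81261/82) = 82/81261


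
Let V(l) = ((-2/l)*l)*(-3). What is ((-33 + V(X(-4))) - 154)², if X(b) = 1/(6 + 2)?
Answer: 32761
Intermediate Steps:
X(b) = ⅛ (X(b) = 1/8 = ⅛)
V(l) = 6 (V(l) = -2*(-3) = 6)
((-33 + V(X(-4))) - 154)² = ((-33 + 6) - 154)² = (-27 - 154)² = (-181)² = 32761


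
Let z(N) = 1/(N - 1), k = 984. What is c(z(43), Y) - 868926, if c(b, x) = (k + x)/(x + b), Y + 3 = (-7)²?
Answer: -1679590698/1933 ≈ -8.6890e+5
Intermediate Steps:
z(N) = 1/(-1 + N)
Y = 46 (Y = -3 + (-7)² = -3 + 49 = 46)
c(b, x) = (984 + x)/(b + x) (c(b, x) = (984 + x)/(x + b) = (984 + x)/(b + x))
c(z(43), Y) - 868926 = (984 + 46)/(1/(-1 + 43) + 46) - 868926 = 1030/(1/42 + 46) - 868926 = 1030/(1933/42) - 868926 = (42/1933)*1030 - 868926 = 43260/1933 - 868926 = -1679590698/1933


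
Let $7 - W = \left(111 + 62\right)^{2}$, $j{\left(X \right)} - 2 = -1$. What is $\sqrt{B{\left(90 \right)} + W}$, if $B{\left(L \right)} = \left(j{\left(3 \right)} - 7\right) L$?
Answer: $i \sqrt{30462} \approx 174.53 i$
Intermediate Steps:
$j{\left(X \right)} = 1$ ($j{\left(X \right)} = 2 - 1 = 1$)
$B{\left(L \right)} = - 6 L$ ($B{\left(L \right)} = \left(1 - 7\right) L = - 6 L$)
$W = -29922$ ($W = 7 - \left(111 + 62\right)^{2} = 7 - 173^{2} = 7 - 29929 = -29922$)
$\sqrt{B{\left(90 \right)} + W} = \sqrt{\left(-6\right) 90 - 29922} = \sqrt{-540 - 29922} = \sqrt{-30462} = i \sqrt{30462}$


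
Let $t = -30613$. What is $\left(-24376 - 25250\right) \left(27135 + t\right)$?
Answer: $172599228$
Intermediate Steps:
$\left(-24376 - 25250\right) \left(27135 + t\right) = \left(-24376 - 25250\right) \left(27135 - 30613\right) = \left(-49626\right) \left(-3478\right) = 172599228$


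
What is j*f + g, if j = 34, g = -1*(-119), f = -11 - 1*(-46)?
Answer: 1309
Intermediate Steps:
f = 35 (f = -11 + 46 = 35)
g = 119
j*f + g = 34*35 + 119 = 1190 + 119 = 1309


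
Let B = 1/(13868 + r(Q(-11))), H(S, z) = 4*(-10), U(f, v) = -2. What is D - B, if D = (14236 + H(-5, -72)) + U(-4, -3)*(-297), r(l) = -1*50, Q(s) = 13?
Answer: 204368219/13818 ≈ 14790.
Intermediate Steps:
r(l) = -50
H(S, z) = -40
D = 14790 (D = (14236 - 40) - 2*(-297) = 14196 + 594 = 14790)
B = 1/13818 (B = 1/(13868 - 50) = 1/13818 ≈ 7.2369e-5)
D - B = 14790 - 1*1/13818 = 14790 - 1/13818 = 204368219/13818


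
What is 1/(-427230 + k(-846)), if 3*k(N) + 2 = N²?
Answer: -3/565976 ≈ -5.3006e-6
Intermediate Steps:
k(N) = -⅔ + N²/3
1/(-427230 + k(-846)) = 1/(-427230 + (-⅔ + (⅓)*(-846)²)) = 1/(-427230 + (-⅔ + (⅓)*715716)) = 1/(-427230 + (-⅔ + 238572)) = 1/(-427230 + 715714/3) = 1/(-565976/3) = -3/565976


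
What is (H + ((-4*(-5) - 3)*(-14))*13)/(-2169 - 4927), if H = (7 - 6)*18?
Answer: 769/1774 ≈ 0.43348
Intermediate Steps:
H = 18 (H = 1*18 = 18)
(H + ((-4*(-5) - 3)*(-14))*13)/(-2169 - 4927) = (18 + ((-4*(-5) - 3)*(-14))*13)/(-2169 - 4927) = (18 + ((20 - 3)*(-14))*13)/(-7096) = (18 + (17*(-14))*13)*(-1/7096) = (18 - 238*13)*(-1/7096) = (18 - 3094)*(-1/7096) = -3076*(-1/7096) = 769/1774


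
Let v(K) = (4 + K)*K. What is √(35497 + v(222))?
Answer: √85669 ≈ 292.69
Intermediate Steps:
v(K) = K*(4 + K)
√(35497 + v(222)) = √(35497 + 222*(4 + 222)) = √(35497 + 222*226) = √(35497 + 50172) = √85669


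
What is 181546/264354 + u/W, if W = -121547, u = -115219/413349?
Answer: 506730173262198/737860932751759 ≈ 0.68676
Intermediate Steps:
u = -115219/413349 (u = -115219*1/413349 = -115219/413349 ≈ -0.27875)
181546/264354 + u/W = 181546/264354 - 115219/413349/(-121547) = 181546*(1/264354) - 115219/413349*(-1/121547) = 90773/132177 + 115219/50241330903 = 506730173262198/737860932751759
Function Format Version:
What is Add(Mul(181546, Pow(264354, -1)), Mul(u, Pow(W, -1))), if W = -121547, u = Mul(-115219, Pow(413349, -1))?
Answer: Rational(506730173262198, 737860932751759) ≈ 0.68676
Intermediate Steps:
u = Rational(-115219, 413349) (u = Mul(-115219, Rational(1, 413349)) = Rational(-115219, 413349) ≈ -0.27875)
Add(Mul(181546, Pow(264354, -1)), Mul(u, Pow(W, -1))) = Add(Mul(181546, Pow(264354, -1)), Mul(Rational(-115219, 413349), Pow(-121547, -1))) = Add(Mul(181546, Rational(1, 264354)), Mul(Rational(-115219, 413349), Rational(-1, 121547))) = Add(Rational(90773, 132177), Rational(115219, 50241330903)) = Rational(506730173262198, 737860932751759)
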